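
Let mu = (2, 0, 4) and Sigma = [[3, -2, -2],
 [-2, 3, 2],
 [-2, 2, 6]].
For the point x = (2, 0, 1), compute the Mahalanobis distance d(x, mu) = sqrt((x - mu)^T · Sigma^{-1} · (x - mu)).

Step 1 — centre the observation: (x - mu) = (0, 0, -3).

Step 2 — invert Sigma (cofactor / det for 3×3, or solve directly):
  Sigma^{-1} = [[0.6364, 0.3636, 0.0909],
 [0.3636, 0.6364, -0.0909],
 [0.0909, -0.0909, 0.2273]].

Step 3 — form the quadratic (x - mu)^T · Sigma^{-1} · (x - mu):
  Sigma^{-1} · (x - mu) = (-0.2727, 0.2727, -0.6818).
  (x - mu)^T · [Sigma^{-1} · (x - mu)] = (0)·(-0.2727) + (0)·(0.2727) + (-3)·(-0.6818) = 2.0455.

Step 4 — take square root: d = √(2.0455) ≈ 1.4302.

d(x, mu) = √(2.0455) ≈ 1.4302


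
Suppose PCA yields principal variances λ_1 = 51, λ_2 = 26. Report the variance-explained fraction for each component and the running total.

Step 1 — total variance = trace(Sigma) = Σ λ_i = 51 + 26 = 77.

Step 2 — fraction explained by component i = λ_i / Σ λ:
  PC1: 51/77 = 0.6623
  PC2: 26/77 = 0.3377

Step 3 — cumulative fraction after k components = (λ_1 + ... + λ_k) / Σ λ:
  k = 1: 51/77 = 0.6623
  k = 2: (51 + 26)/77 = 77/77 = 1

Summary (fraction, with percent):

explained: PC1 0.6623 (66.23%), PC2 0.3377 (33.77%);  cumulative: 0.6623, 1


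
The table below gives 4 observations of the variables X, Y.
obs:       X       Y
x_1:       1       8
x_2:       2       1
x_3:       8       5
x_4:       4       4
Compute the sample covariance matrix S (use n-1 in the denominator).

Step 1 — column means:
  mean(X) = (1 + 2 + 8 + 4) / 4 = 15/4 = 3.75
  mean(Y) = (8 + 1 + 5 + 4) / 4 = 18/4 = 4.5

Step 2 — sample covariance S[i,j] = (1/(n-1)) · Σ_k (x_{k,i} - mean_i) · (x_{k,j} - mean_j), with n-1 = 3.
  S[X,X] = ((-2.75)·(-2.75) + (-1.75)·(-1.75) + (4.25)·(4.25) + (0.25)·(0.25)) / 3 = 28.75/3 = 9.5833
  S[X,Y] = ((-2.75)·(3.5) + (-1.75)·(-3.5) + (4.25)·(0.5) + (0.25)·(-0.5)) / 3 = -1.5/3 = -0.5
  S[Y,Y] = ((3.5)·(3.5) + (-3.5)·(-3.5) + (0.5)·(0.5) + (-0.5)·(-0.5)) / 3 = 25/3 = 8.3333

S is symmetric (S[j,i] = S[i,j]). Assembling:

S = [[9.5833, -0.5],
 [-0.5, 8.3333]]


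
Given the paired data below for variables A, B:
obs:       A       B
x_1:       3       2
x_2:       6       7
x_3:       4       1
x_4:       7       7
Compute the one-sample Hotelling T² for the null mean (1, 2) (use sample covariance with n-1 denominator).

Step 1 — sample mean vector:
  mean(A) = (3 + 6 + 4 + 7) / 4 = 20/4 = 5
  mean(B) = (2 + 7 + 1 + 7) / 4 = 17/4 = 4.25
  x̄ = (5, 4.25),  deviation x̄ - mu_0 = (5, 4.25) - (1, 2) = (4, 2.25).

Step 2 — sample covariance matrix, S[i,j] = (1/(n-1)) · Σ_k (x_{k,i} - mean_i) · (x_{k,j} - mean_j), divisor n-1 = 3:
  S[A,A] = ((-2)·(-2) + (1)·(1) + (-1)·(-1) + (2)·(2)) / 3 = 10/3 = 3.3333
  S[A,B] = ((-2)·(-2.25) + (1)·(2.75) + (-1)·(-3.25) + (2)·(2.75)) / 3 = 16/3 = 5.3333
  S[B,B] = ((-2.25)·(-2.25) + (2.75)·(2.75) + (-3.25)·(-3.25) + (2.75)·(2.75)) / 3 = 30.75/3 = 10.25
  S = [[3.3333, 5.3333],
 [5.3333, 10.25]].

Step 3 — invert S. det(S) = 3.3333·10.25 - (5.3333)² = 5.7222.
  S^{-1} = (1/det) · [[d, -b], [-b, a]] = [[1.7913, -0.932],
 [-0.932, 0.5825]].

Step 4 — quadratic form (x̄ - mu_0)^T · S^{-1} · (x̄ - mu_0):
  S^{-1} · (x̄ - mu_0) = (5.068, -2.4175),
  (x̄ - mu_0)^T · [...] = (4)·(5.068) + (2.25)·(-2.4175) = 14.8325.

Step 5 — scale by n: T² = 4 · 14.8325 = 59.3301.

T² ≈ 59.3301


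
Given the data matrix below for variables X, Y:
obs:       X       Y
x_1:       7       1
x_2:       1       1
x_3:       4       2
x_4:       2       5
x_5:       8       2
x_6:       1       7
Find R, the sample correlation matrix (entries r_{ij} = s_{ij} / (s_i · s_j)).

Step 1 — column means:
  mean(X) = (7 + 1 + 4 + 2 + 8 + 1) / 6 = 23/6 = 3.8333
  mean(Y) = (1 + 1 + 2 + 5 + 2 + 7) / 6 = 18/6 = 3

Step 2 — sample variances and covariances s[i,j] = (1/(n-1)) · Σ_k (x_{k,i} - mean_i) · (x_{k,j} - mean_j), with n-1 = 5:
  s[X,X] = ((3.1667)·(3.1667) + (-2.8333)·(-2.8333) + (0.1667)·(0.1667) + (-1.8333)·(-1.8333) + (4.1667)·(4.1667) + (-2.8333)·(-2.8333)) / 5 = 46.8333/5 = 9.3667
  s[X,Y] = ((3.1667)·(-2) + (-2.8333)·(-2) + (0.1667)·(-1) + (-1.8333)·(2) + (4.1667)·(-1) + (-2.8333)·(4)) / 5 = -20/5 = -4
  s[Y,Y] = ((-2)·(-2) + (-2)·(-2) + (-1)·(-1) + (2)·(2) + (-1)·(-1) + (4)·(4)) / 5 = 30/5 = 6
  Sample standard deviations s_i = √(s[i,i]):
  s(X) = √(9.3667) = 3.0605
  s(Y) = √(6) = 2.4495

Step 3 — r_{ij} = s_{ij} / (s_i · s_j):
  r[X,X] = 1 (diagonal).
  r[X,Y] = -4 / (3.0605 · 2.4495) = -4 / 7.4967 = -0.5336
  r[Y,Y] = 1 (diagonal).

R is symmetric with unit diagonal. Assembling:

R = [[1, -0.5336],
 [-0.5336, 1]]


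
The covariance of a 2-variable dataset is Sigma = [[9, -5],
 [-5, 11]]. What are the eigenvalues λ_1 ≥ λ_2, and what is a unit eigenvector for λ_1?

Step 1 — characteristic polynomial of 2×2 Sigma:
  det(Sigma - λI) = λ² - trace · λ + det = 0.
  trace = 9 + 11 = 20, det = 9·11 - (-5)² = 74.
Step 2 — discriminant:
  Δ = trace² - 4·det = 400 - 296 = 104.
Step 3 — eigenvalues:
  λ = (trace ± √Δ)/2 = (20 ± 10.198)/2,
  λ_1 = 15.099,  λ_2 = 4.901.

Step 4 — unit eigenvector for λ_1: solve (Sigma - λ_1 I)v = 0. First row:
  (9 - 15.099)·v_x + (-5)·v_y = 0, i.e. (-6.099)·v_x + (-5)·v_y = 0,
  so v ∝ (b, λ_1 - a) = (-5, 6.099); multiply by -1 so the first entry is positive: u = (5, -6.099).
  ||u|| = √((5)² + (-6.099)²) = √(62.198) ≈ 7.8866,
  v_1 = u/||u|| ≈ (0.634, -0.7733) (||v_1|| = 1).

λ_1 = 15.099,  λ_2 = 4.901;  v_1 ≈ (0.634, -0.7733)


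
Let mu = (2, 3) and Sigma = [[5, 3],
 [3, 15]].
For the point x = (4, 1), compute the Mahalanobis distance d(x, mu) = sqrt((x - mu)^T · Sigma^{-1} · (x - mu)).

Step 1 — centre the observation: (x - mu) = (2, -2).

Step 2 — invert Sigma. det(Sigma) = 5·15 - (3)² = 66.
  Sigma^{-1} = (1/det) · [[d, -b], [-b, a]] = [[0.2273, -0.0455],
 [-0.0455, 0.0758]].

Step 3 — form the quadratic (x - mu)^T · Sigma^{-1} · (x - mu):
  Sigma^{-1} · (x - mu) = (0.5455, -0.2424).
  (x - mu)^T · [Sigma^{-1} · (x - mu)] = (2)·(0.5455) + (-2)·(-0.2424) = 1.5758.

Step 4 — take square root: d = √(1.5758) ≈ 1.2553.

d(x, mu) = √(1.5758) ≈ 1.2553


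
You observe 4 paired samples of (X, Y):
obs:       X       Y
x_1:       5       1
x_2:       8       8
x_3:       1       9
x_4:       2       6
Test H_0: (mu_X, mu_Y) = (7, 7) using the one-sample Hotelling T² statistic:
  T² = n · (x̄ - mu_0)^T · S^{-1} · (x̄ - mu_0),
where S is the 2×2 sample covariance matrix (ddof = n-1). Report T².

Step 1 — sample mean vector:
  mean(X) = (5 + 8 + 1 + 2) / 4 = 16/4 = 4
  mean(Y) = (1 + 8 + 9 + 6) / 4 = 24/4 = 6
  x̄ = (4, 6),  deviation x̄ - mu_0 = (4, 6) - (7, 7) = (-3, -1).

Step 2 — sample covariance matrix, S[i,j] = (1/(n-1)) · Σ_k (x_{k,i} - mean_i) · (x_{k,j} - mean_j), divisor n-1 = 3:
  S[X,X] = ((1)·(1) + (4)·(4) + (-3)·(-3) + (-2)·(-2)) / 3 = 30/3 = 10
  S[X,Y] = ((1)·(-5) + (4)·(2) + (-3)·(3) + (-2)·(0)) / 3 = -6/3 = -2
  S[Y,Y] = ((-5)·(-5) + (2)·(2) + (3)·(3) + (0)·(0)) / 3 = 38/3 = 12.6667
  S = [[10, -2],
 [-2, 12.6667]].

Step 3 — invert S. det(S) = 10·12.6667 - (-2)² = 122.6667.
  S^{-1} = (1/det) · [[d, -b], [-b, a]] = [[0.1033, 0.0163],
 [0.0163, 0.0815]].

Step 4 — quadratic form (x̄ - mu_0)^T · S^{-1} · (x̄ - mu_0):
  S^{-1} · (x̄ - mu_0) = (-0.3261, -0.1304),
  (x̄ - mu_0)^T · [...] = (-3)·(-0.3261) + (-1)·(-0.1304) = 1.1087.

Step 5 — scale by n: T² = 4 · 1.1087 = 4.4348.

T² ≈ 4.4348


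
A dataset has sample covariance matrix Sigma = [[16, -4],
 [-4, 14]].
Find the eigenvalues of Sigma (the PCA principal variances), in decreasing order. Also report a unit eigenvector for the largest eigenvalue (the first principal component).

Step 1 — characteristic polynomial of 2×2 Sigma:
  det(Sigma - λI) = λ² - trace · λ + det = 0.
  trace = 16 + 14 = 30, det = 16·14 - (-4)² = 208.
Step 2 — discriminant:
  Δ = trace² - 4·det = 900 - 832 = 68.
Step 3 — eigenvalues:
  λ = (trace ± √Δ)/2 = (30 ± 8.2462)/2,
  λ_1 = 19.1231,  λ_2 = 10.8769.

Step 4 — unit eigenvector for λ_1: solve (Sigma - λ_1 I)v = 0. First row:
  (16 - 19.1231)·v_x + (-4)·v_y = 0, i.e. (-3.1231)·v_x + (-4)·v_y = 0,
  so v ∝ (b, λ_1 - a) = (-4, 3.1231); multiply by -1 so the first entry is positive: u = (4, -3.1231).
  ||u|| = √((4)² + (-3.1231)²) = √(25.7538) ≈ 5.0748,
  v_1 = u/||u|| ≈ (0.7882, -0.6154) (||v_1|| = 1).

λ_1 = 19.1231,  λ_2 = 10.8769;  v_1 ≈ (0.7882, -0.6154)


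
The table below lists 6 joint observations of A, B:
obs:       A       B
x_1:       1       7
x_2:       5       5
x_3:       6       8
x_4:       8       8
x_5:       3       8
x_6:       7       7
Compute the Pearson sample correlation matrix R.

Step 1 — column means:
  mean(A) = (1 + 5 + 6 + 8 + 3 + 7) / 6 = 30/6 = 5
  mean(B) = (7 + 5 + 8 + 8 + 8 + 7) / 6 = 43/6 = 7.1667

Step 2 — sample variances and covariances s[i,j] = (1/(n-1)) · Σ_k (x_{k,i} - mean_i) · (x_{k,j} - mean_j), with n-1 = 5:
  s[A,A] = ((-4)·(-4) + (0)·(0) + (1)·(1) + (3)·(3) + (-2)·(-2) + (2)·(2)) / 5 = 34/5 = 6.8
  s[A,B] = ((-4)·(-0.1667) + (0)·(-2.1667) + (1)·(0.8333) + (3)·(0.8333) + (-2)·(0.8333) + (2)·(-0.1667)) / 5 = 2/5 = 0.4
  s[B,B] = ((-0.1667)·(-0.1667) + (-2.1667)·(-2.1667) + (0.8333)·(0.8333) + (0.8333)·(0.8333) + (0.8333)·(0.8333) + (-0.1667)·(-0.1667)) / 5 = 6.8333/5 = 1.3667
  Sample standard deviations s_i = √(s[i,i]):
  s(A) = √(6.8) = 2.6077
  s(B) = √(1.3667) = 1.169

Step 3 — r_{ij} = s_{ij} / (s_i · s_j):
  r[A,A] = 1 (diagonal).
  r[A,B] = 0.4 / (2.6077 · 1.169) = 0.4 / 3.0485 = 0.1312
  r[B,B] = 1 (diagonal).

R is symmetric with unit diagonal. Assembling:

R = [[1, 0.1312],
 [0.1312, 1]]


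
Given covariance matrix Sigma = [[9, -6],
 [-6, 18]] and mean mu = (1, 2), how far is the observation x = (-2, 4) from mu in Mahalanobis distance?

Step 1 — centre the observation: (x - mu) = (-3, 2).

Step 2 — invert Sigma. det(Sigma) = 9·18 - (-6)² = 126.
  Sigma^{-1} = (1/det) · [[d, -b], [-b, a]] = [[0.1429, 0.0476],
 [0.0476, 0.0714]].

Step 3 — form the quadratic (x - mu)^T · Sigma^{-1} · (x - mu):
  Sigma^{-1} · (x - mu) = (-0.3333, 0).
  (x - mu)^T · [Sigma^{-1} · (x - mu)] = (-3)·(-0.3333) + (2)·(0) = 1.

Step 4 — take square root: d = √(1) ≈ 1.

d(x, mu) = √(1) ≈ 1


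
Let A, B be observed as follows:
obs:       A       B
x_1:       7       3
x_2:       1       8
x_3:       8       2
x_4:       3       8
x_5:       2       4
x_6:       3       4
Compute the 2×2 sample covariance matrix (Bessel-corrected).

Step 1 — column means:
  mean(A) = (7 + 1 + 8 + 3 + 2 + 3) / 6 = 24/6 = 4
  mean(B) = (3 + 8 + 2 + 8 + 4 + 4) / 6 = 29/6 = 4.8333

Step 2 — sample covariance S[i,j] = (1/(n-1)) · Σ_k (x_{k,i} - mean_i) · (x_{k,j} - mean_j), with n-1 = 5.
  S[A,A] = ((3)·(3) + (-3)·(-3) + (4)·(4) + (-1)·(-1) + (-2)·(-2) + (-1)·(-1)) / 5 = 40/5 = 8
  S[A,B] = ((3)·(-1.8333) + (-3)·(3.1667) + (4)·(-2.8333) + (-1)·(3.1667) + (-2)·(-0.8333) + (-1)·(-0.8333)) / 5 = -27/5 = -5.4
  S[B,B] = ((-1.8333)·(-1.8333) + (3.1667)·(3.1667) + (-2.8333)·(-2.8333) + (3.1667)·(3.1667) + (-0.8333)·(-0.8333) + (-0.8333)·(-0.8333)) / 5 = 32.8333/5 = 6.5667

S is symmetric (S[j,i] = S[i,j]). Assembling:

S = [[8, -5.4],
 [-5.4, 6.5667]]


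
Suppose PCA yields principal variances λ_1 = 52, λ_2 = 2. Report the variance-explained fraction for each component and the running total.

Step 1 — total variance = trace(Sigma) = Σ λ_i = 52 + 2 = 54.

Step 2 — fraction explained by component i = λ_i / Σ λ:
  PC1: 52/54 = 0.963
  PC2: 2/54 = 0.037

Step 3 — cumulative fraction after k components = (λ_1 + ... + λ_k) / Σ λ:
  k = 1: 52/54 = 0.963
  k = 2: (52 + 2)/54 = 54/54 = 1

Summary (fraction, with percent):

explained: PC1 0.963 (96.3%), PC2 0.037 (3.7%);  cumulative: 0.963, 1


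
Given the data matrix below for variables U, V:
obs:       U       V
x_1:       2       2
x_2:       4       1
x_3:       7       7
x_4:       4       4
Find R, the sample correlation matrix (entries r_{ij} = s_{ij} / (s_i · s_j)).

Step 1 — column means:
  mean(U) = (2 + 4 + 7 + 4) / 4 = 17/4 = 4.25
  mean(V) = (2 + 1 + 7 + 4) / 4 = 14/4 = 3.5

Step 2 — sample variances and covariances s[i,j] = (1/(n-1)) · Σ_k (x_{k,i} - mean_i) · (x_{k,j} - mean_j), with n-1 = 3:
  s[U,U] = ((-2.25)·(-2.25) + (-0.25)·(-0.25) + (2.75)·(2.75) + (-0.25)·(-0.25)) / 3 = 12.75/3 = 4.25
  s[U,V] = ((-2.25)·(-1.5) + (-0.25)·(-2.5) + (2.75)·(3.5) + (-0.25)·(0.5)) / 3 = 13.5/3 = 4.5
  s[V,V] = ((-1.5)·(-1.5) + (-2.5)·(-2.5) + (3.5)·(3.5) + (0.5)·(0.5)) / 3 = 21/3 = 7
  Sample standard deviations s_i = √(s[i,i]):
  s(U) = √(4.25) = 2.0616
  s(V) = √(7) = 2.6458

Step 3 — r_{ij} = s_{ij} / (s_i · s_j):
  r[U,U] = 1 (diagonal).
  r[U,V] = 4.5 / (2.0616 · 2.6458) = 4.5 / 5.4544 = 0.825
  r[V,V] = 1 (diagonal).

R is symmetric with unit diagonal. Assembling:

R = [[1, 0.825],
 [0.825, 1]]


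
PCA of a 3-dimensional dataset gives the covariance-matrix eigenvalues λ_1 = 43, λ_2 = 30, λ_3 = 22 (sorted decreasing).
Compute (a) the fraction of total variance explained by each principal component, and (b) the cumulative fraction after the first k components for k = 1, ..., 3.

Step 1 — total variance = trace(Sigma) = Σ λ_i = 43 + 30 + 22 = 95.

Step 2 — fraction explained by component i = λ_i / Σ λ:
  PC1: 43/95 = 0.4526
  PC2: 30/95 = 0.3158
  PC3: 22/95 = 0.2316

Step 3 — cumulative fraction after k components = (λ_1 + ... + λ_k) / Σ λ:
  k = 1: 43/95 = 0.4526
  k = 2: (43 + 30)/95 = 73/95 = 0.7684
  k = 3: (43 + 30 + 22)/95 = 95/95 = 1

Summary (fraction, with percent):

explained: PC1 0.4526 (45.26%), PC2 0.3158 (31.58%), PC3 0.2316 (23.16%);  cumulative: 0.4526, 0.7684, 1


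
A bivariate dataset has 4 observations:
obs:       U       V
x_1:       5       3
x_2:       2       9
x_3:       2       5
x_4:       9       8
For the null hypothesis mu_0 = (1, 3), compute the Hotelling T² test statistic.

Step 1 — sample mean vector:
  mean(U) = (5 + 2 + 2 + 9) / 4 = 18/4 = 4.5
  mean(V) = (3 + 9 + 5 + 8) / 4 = 25/4 = 6.25
  x̄ = (4.5, 6.25),  deviation x̄ - mu_0 = (4.5, 6.25) - (1, 3) = (3.5, 3.25).

Step 2 — sample covariance matrix, S[i,j] = (1/(n-1)) · Σ_k (x_{k,i} - mean_i) · (x_{k,j} - mean_j), divisor n-1 = 3:
  S[U,U] = ((0.5)·(0.5) + (-2.5)·(-2.5) + (-2.5)·(-2.5) + (4.5)·(4.5)) / 3 = 33/3 = 11
  S[U,V] = ((0.5)·(-3.25) + (-2.5)·(2.75) + (-2.5)·(-1.25) + (4.5)·(1.75)) / 3 = 2.5/3 = 0.8333
  S[V,V] = ((-3.25)·(-3.25) + (2.75)·(2.75) + (-1.25)·(-1.25) + (1.75)·(1.75)) / 3 = 22.75/3 = 7.5833
  S = [[11, 0.8333],
 [0.8333, 7.5833]].

Step 3 — invert S. det(S) = 11·7.5833 - (0.8333)² = 82.7222.
  S^{-1} = (1/det) · [[d, -b], [-b, a]] = [[0.0917, -0.0101],
 [-0.0101, 0.133]].

Step 4 — quadratic form (x̄ - mu_0)^T · S^{-1} · (x̄ - mu_0):
  S^{-1} · (x̄ - mu_0) = (0.2881, 0.3969),
  (x̄ - mu_0)^T · [...] = (3.5)·(0.2881) + (3.25)·(0.3969) = 2.2984.

Step 5 — scale by n: T² = 4 · 2.2984 = 9.1934.

T² ≈ 9.1934


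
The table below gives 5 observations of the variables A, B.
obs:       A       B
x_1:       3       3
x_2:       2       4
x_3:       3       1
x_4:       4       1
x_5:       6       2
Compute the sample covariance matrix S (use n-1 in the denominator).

Step 1 — column means:
  mean(A) = (3 + 2 + 3 + 4 + 6) / 5 = 18/5 = 3.6
  mean(B) = (3 + 4 + 1 + 1 + 2) / 5 = 11/5 = 2.2

Step 2 — sample covariance S[i,j] = (1/(n-1)) · Σ_k (x_{k,i} - mean_i) · (x_{k,j} - mean_j), with n-1 = 4.
  S[A,A] = ((-0.6)·(-0.6) + (-1.6)·(-1.6) + (-0.6)·(-0.6) + (0.4)·(0.4) + (2.4)·(2.4)) / 4 = 9.2/4 = 2.3
  S[A,B] = ((-0.6)·(0.8) + (-1.6)·(1.8) + (-0.6)·(-1.2) + (0.4)·(-1.2) + (2.4)·(-0.2)) / 4 = -3.6/4 = -0.9
  S[B,B] = ((0.8)·(0.8) + (1.8)·(1.8) + (-1.2)·(-1.2) + (-1.2)·(-1.2) + (-0.2)·(-0.2)) / 4 = 6.8/4 = 1.7

S is symmetric (S[j,i] = S[i,j]). Assembling:

S = [[2.3, -0.9],
 [-0.9, 1.7]]


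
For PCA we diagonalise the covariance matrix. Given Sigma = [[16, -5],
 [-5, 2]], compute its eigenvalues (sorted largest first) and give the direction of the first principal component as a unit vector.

Step 1 — characteristic polynomial of 2×2 Sigma:
  det(Sigma - λI) = λ² - trace · λ + det = 0.
  trace = 16 + 2 = 18, det = 16·2 - (-5)² = 7.
Step 2 — discriminant:
  Δ = trace² - 4·det = 324 - 28 = 296.
Step 3 — eigenvalues:
  λ = (trace ± √Δ)/2 = (18 ± 17.2047)/2,
  λ_1 = 17.6023,  λ_2 = 0.3977.

Step 4 — unit eigenvector for λ_1: solve (Sigma - λ_1 I)v = 0. First row:
  (16 - 17.6023)·v_x + (-5)·v_y = 0, i.e. (-1.6023)·v_x + (-5)·v_y = 0,
  so v ∝ (b, λ_1 - a) = (-5, 1.6023); multiply by -1 so the first entry is positive: u = (5, -1.6023).
  ||u|| = √((5)² + (-1.6023)²) = √(27.5674) ≈ 5.2505,
  v_1 = u/||u|| ≈ (0.9523, -0.3052) (||v_1|| = 1).

λ_1 = 17.6023,  λ_2 = 0.3977;  v_1 ≈ (0.9523, -0.3052)


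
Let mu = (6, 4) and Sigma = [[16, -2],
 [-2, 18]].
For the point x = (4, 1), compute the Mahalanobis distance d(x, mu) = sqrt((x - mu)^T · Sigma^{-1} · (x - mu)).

Step 1 — centre the observation: (x - mu) = (-2, -3).

Step 2 — invert Sigma. det(Sigma) = 16·18 - (-2)² = 284.
  Sigma^{-1} = (1/det) · [[d, -b], [-b, a]] = [[0.0634, 0.007],
 [0.007, 0.0563]].

Step 3 — form the quadratic (x - mu)^T · Sigma^{-1} · (x - mu):
  Sigma^{-1} · (x - mu) = (-0.1479, -0.1831).
  (x - mu)^T · [Sigma^{-1} · (x - mu)] = (-2)·(-0.1479) + (-3)·(-0.1831) = 0.8451.

Step 4 — take square root: d = √(0.8451) ≈ 0.9193.

d(x, mu) = √(0.8451) ≈ 0.9193


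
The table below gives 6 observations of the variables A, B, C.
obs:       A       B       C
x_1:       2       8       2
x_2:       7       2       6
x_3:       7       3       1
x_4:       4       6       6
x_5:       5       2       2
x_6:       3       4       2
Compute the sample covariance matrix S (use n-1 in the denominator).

Step 1 — column means:
  mean(A) = (2 + 7 + 7 + 4 + 5 + 3) / 6 = 28/6 = 4.6667
  mean(B) = (8 + 2 + 3 + 6 + 2 + 4) / 6 = 25/6 = 4.1667
  mean(C) = (2 + 6 + 1 + 6 + 2 + 2) / 6 = 19/6 = 3.1667

Step 2 — sample covariance S[i,j] = (1/(n-1)) · Σ_k (x_{k,i} - mean_i) · (x_{k,j} - mean_j), with n-1 = 5.
  S[A,A] = ((-2.6667)·(-2.6667) + (2.3333)·(2.3333) + (2.3333)·(2.3333) + (-0.6667)·(-0.6667) + (0.3333)·(0.3333) + (-1.6667)·(-1.6667)) / 5 = 21.3333/5 = 4.2667
  S[A,B] = ((-2.6667)·(3.8333) + (2.3333)·(-2.1667) + (2.3333)·(-1.1667) + (-0.6667)·(1.8333) + (0.3333)·(-2.1667) + (-1.6667)·(-0.1667)) / 5 = -19.6667/5 = -3.9333
  S[A,C] = ((-2.6667)·(-1.1667) + (2.3333)·(2.8333) + (2.3333)·(-2.1667) + (-0.6667)·(2.8333) + (0.3333)·(-1.1667) + (-1.6667)·(-1.1667)) / 5 = 4.3333/5 = 0.8667
  S[B,B] = ((3.8333)·(3.8333) + (-2.1667)·(-2.1667) + (-1.1667)·(-1.1667) + (1.8333)·(1.8333) + (-2.1667)·(-2.1667) + (-0.1667)·(-0.1667)) / 5 = 28.8333/5 = 5.7667
  S[B,C] = ((3.8333)·(-1.1667) + (-2.1667)·(2.8333) + (-1.1667)·(-2.1667) + (1.8333)·(2.8333) + (-2.1667)·(-1.1667) + (-0.1667)·(-1.1667)) / 5 = -0.1667/5 = -0.0333
  S[C,C] = ((-1.1667)·(-1.1667) + (2.8333)·(2.8333) + (-2.1667)·(-2.1667) + (2.8333)·(2.8333) + (-1.1667)·(-1.1667) + (-1.1667)·(-1.1667)) / 5 = 24.8333/5 = 4.9667

S is symmetric (S[j,i] = S[i,j]). Assembling:

S = [[4.2667, -3.9333, 0.8667],
 [-3.9333, 5.7667, -0.0333],
 [0.8667, -0.0333, 4.9667]]


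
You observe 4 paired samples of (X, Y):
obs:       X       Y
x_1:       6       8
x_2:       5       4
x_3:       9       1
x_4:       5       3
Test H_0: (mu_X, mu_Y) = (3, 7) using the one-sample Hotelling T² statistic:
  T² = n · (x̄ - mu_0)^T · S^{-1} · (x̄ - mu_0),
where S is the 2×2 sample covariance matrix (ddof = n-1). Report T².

Step 1 — sample mean vector:
  mean(X) = (6 + 5 + 9 + 5) / 4 = 25/4 = 6.25
  mean(Y) = (8 + 4 + 1 + 3) / 4 = 16/4 = 4
  x̄ = (6.25, 4),  deviation x̄ - mu_0 = (6.25, 4) - (3, 7) = (3.25, -3).

Step 2 — sample covariance matrix, S[i,j] = (1/(n-1)) · Σ_k (x_{k,i} - mean_i) · (x_{k,j} - mean_j), divisor n-1 = 3:
  S[X,X] = ((-0.25)·(-0.25) + (-1.25)·(-1.25) + (2.75)·(2.75) + (-1.25)·(-1.25)) / 3 = 10.75/3 = 3.5833
  S[X,Y] = ((-0.25)·(4) + (-1.25)·(0) + (2.75)·(-3) + (-1.25)·(-1)) / 3 = -8/3 = -2.6667
  S[Y,Y] = ((4)·(4) + (0)·(0) + (-3)·(-3) + (-1)·(-1)) / 3 = 26/3 = 8.6667
  S = [[3.5833, -2.6667],
 [-2.6667, 8.6667]].

Step 3 — invert S. det(S) = 3.5833·8.6667 - (-2.6667)² = 23.9444.
  S^{-1} = (1/det) · [[d, -b], [-b, a]] = [[0.3619, 0.1114],
 [0.1114, 0.1497]].

Step 4 — quadratic form (x̄ - mu_0)^T · S^{-1} · (x̄ - mu_0):
  S^{-1} · (x̄ - mu_0) = (0.8422, -0.087),
  (x̄ - mu_0)^T · [...] = (3.25)·(0.8422) + (-3)·(-0.087) = 2.9983.

Step 5 — scale by n: T² = 4 · 2.9983 = 11.993.

T² ≈ 11.993


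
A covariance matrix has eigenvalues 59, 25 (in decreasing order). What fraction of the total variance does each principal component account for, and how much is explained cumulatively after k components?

Step 1 — total variance = trace(Sigma) = Σ λ_i = 59 + 25 = 84.

Step 2 — fraction explained by component i = λ_i / Σ λ:
  PC1: 59/84 = 0.7024
  PC2: 25/84 = 0.2976

Step 3 — cumulative fraction after k components = (λ_1 + ... + λ_k) / Σ λ:
  k = 1: 59/84 = 0.7024
  k = 2: (59 + 25)/84 = 84/84 = 1

Summary (fraction, with percent):

explained: PC1 0.7024 (70.24%), PC2 0.2976 (29.76%);  cumulative: 0.7024, 1


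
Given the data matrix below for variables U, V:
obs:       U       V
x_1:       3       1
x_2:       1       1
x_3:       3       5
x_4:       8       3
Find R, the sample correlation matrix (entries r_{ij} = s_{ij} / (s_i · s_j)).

Step 1 — column means:
  mean(U) = (3 + 1 + 3 + 8) / 4 = 15/4 = 3.75
  mean(V) = (1 + 1 + 5 + 3) / 4 = 10/4 = 2.5

Step 2 — sample variances and covariances s[i,j] = (1/(n-1)) · Σ_k (x_{k,i} - mean_i) · (x_{k,j} - mean_j), with n-1 = 3:
  s[U,U] = ((-0.75)·(-0.75) + (-2.75)·(-2.75) + (-0.75)·(-0.75) + (4.25)·(4.25)) / 3 = 26.75/3 = 8.9167
  s[U,V] = ((-0.75)·(-1.5) + (-2.75)·(-1.5) + (-0.75)·(2.5) + (4.25)·(0.5)) / 3 = 5.5/3 = 1.8333
  s[V,V] = ((-1.5)·(-1.5) + (-1.5)·(-1.5) + (2.5)·(2.5) + (0.5)·(0.5)) / 3 = 11/3 = 3.6667
  Sample standard deviations s_i = √(s[i,i]):
  s(U) = √(8.9167) = 2.9861
  s(V) = √(3.6667) = 1.9149

Step 3 — r_{ij} = s_{ij} / (s_i · s_j):
  r[U,U] = 1 (diagonal).
  r[U,V] = 1.8333 / (2.9861 · 1.9149) = 1.8333 / 5.7179 = 0.3206
  r[V,V] = 1 (diagonal).

R is symmetric with unit diagonal. Assembling:

R = [[1, 0.3206],
 [0.3206, 1]]


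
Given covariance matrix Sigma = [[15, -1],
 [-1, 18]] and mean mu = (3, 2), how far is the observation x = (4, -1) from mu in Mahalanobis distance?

Step 1 — centre the observation: (x - mu) = (1, -3).

Step 2 — invert Sigma. det(Sigma) = 15·18 - (-1)² = 269.
  Sigma^{-1} = (1/det) · [[d, -b], [-b, a]] = [[0.0669, 0.0037],
 [0.0037, 0.0558]].

Step 3 — form the quadratic (x - mu)^T · Sigma^{-1} · (x - mu):
  Sigma^{-1} · (x - mu) = (0.0558, -0.1636).
  (x - mu)^T · [Sigma^{-1} · (x - mu)] = (1)·(0.0558) + (-3)·(-0.1636) = 0.5465.

Step 4 — take square root: d = √(0.5465) ≈ 0.7392.

d(x, mu) = √(0.5465) ≈ 0.7392


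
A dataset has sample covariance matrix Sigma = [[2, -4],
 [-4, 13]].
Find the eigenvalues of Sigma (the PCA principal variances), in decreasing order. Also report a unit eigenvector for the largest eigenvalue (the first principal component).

Step 1 — characteristic polynomial of 2×2 Sigma:
  det(Sigma - λI) = λ² - trace · λ + det = 0.
  trace = 2 + 13 = 15, det = 2·13 - (-4)² = 10.
Step 2 — discriminant:
  Δ = trace² - 4·det = 225 - 40 = 185.
Step 3 — eigenvalues:
  λ = (trace ± √Δ)/2 = (15 ± 13.6015)/2,
  λ_1 = 14.3007,  λ_2 = 0.6993.

Step 4 — unit eigenvector for λ_1: solve (Sigma - λ_1 I)v = 0. First row:
  (2 - 14.3007)·v_x + (-4)·v_y = 0, i.e. (-12.3007)·v_x + (-4)·v_y = 0,
  so v ∝ (b, λ_1 - a) = (-4, 12.3007); multiply by -1 so the first entry is positive: u = (4, -12.3007).
  ||u|| = √((4)² + (-12.3007)²) = √(167.3081) ≈ 12.9348,
  v_1 = u/||u|| ≈ (0.3092, -0.951) (||v_1|| = 1).

λ_1 = 14.3007,  λ_2 = 0.6993;  v_1 ≈ (0.3092, -0.951)


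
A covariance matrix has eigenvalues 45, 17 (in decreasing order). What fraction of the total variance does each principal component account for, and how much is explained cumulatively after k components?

Step 1 — total variance = trace(Sigma) = Σ λ_i = 45 + 17 = 62.

Step 2 — fraction explained by component i = λ_i / Σ λ:
  PC1: 45/62 = 0.7258
  PC2: 17/62 = 0.2742

Step 3 — cumulative fraction after k components = (λ_1 + ... + λ_k) / Σ λ:
  k = 1: 45/62 = 0.7258
  k = 2: (45 + 17)/62 = 62/62 = 1

Summary (fraction, with percent):

explained: PC1 0.7258 (72.58%), PC2 0.2742 (27.42%);  cumulative: 0.7258, 1


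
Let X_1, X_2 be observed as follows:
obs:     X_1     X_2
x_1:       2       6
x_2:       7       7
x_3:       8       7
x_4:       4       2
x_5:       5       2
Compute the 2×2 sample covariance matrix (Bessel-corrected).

Step 1 — column means:
  mean(X_1) = (2 + 7 + 8 + 4 + 5) / 5 = 26/5 = 5.2
  mean(X_2) = (6 + 7 + 7 + 2 + 2) / 5 = 24/5 = 4.8

Step 2 — sample covariance S[i,j] = (1/(n-1)) · Σ_k (x_{k,i} - mean_i) · (x_{k,j} - mean_j), with n-1 = 4.
  S[X_1,X_1] = ((-3.2)·(-3.2) + (1.8)·(1.8) + (2.8)·(2.8) + (-1.2)·(-1.2) + (-0.2)·(-0.2)) / 4 = 22.8/4 = 5.7
  S[X_1,X_2] = ((-3.2)·(1.2) + (1.8)·(2.2) + (2.8)·(2.2) + (-1.2)·(-2.8) + (-0.2)·(-2.8)) / 4 = 10.2/4 = 2.55
  S[X_2,X_2] = ((1.2)·(1.2) + (2.2)·(2.2) + (2.2)·(2.2) + (-2.8)·(-2.8) + (-2.8)·(-2.8)) / 4 = 26.8/4 = 6.7

S is symmetric (S[j,i] = S[i,j]). Assembling:

S = [[5.7, 2.55],
 [2.55, 6.7]]


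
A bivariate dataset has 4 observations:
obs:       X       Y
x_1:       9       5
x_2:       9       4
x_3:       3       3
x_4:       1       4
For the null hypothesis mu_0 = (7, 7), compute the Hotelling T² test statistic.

Step 1 — sample mean vector:
  mean(X) = (9 + 9 + 3 + 1) / 4 = 22/4 = 5.5
  mean(Y) = (5 + 4 + 3 + 4) / 4 = 16/4 = 4
  x̄ = (5.5, 4),  deviation x̄ - mu_0 = (5.5, 4) - (7, 7) = (-1.5, -3).

Step 2 — sample covariance matrix, S[i,j] = (1/(n-1)) · Σ_k (x_{k,i} - mean_i) · (x_{k,j} - mean_j), divisor n-1 = 3:
  S[X,X] = ((3.5)·(3.5) + (3.5)·(3.5) + (-2.5)·(-2.5) + (-4.5)·(-4.5)) / 3 = 51/3 = 17
  S[X,Y] = ((3.5)·(1) + (3.5)·(0) + (-2.5)·(-1) + (-4.5)·(0)) / 3 = 6/3 = 2
  S[Y,Y] = ((1)·(1) + (0)·(0) + (-1)·(-1) + (0)·(0)) / 3 = 2/3 = 0.6667
  S = [[17, 2],
 [2, 0.6667]].

Step 3 — invert S. det(S) = 17·0.6667 - (2)² = 7.3333.
  S^{-1} = (1/det) · [[d, -b], [-b, a]] = [[0.0909, -0.2727],
 [-0.2727, 2.3182]].

Step 4 — quadratic form (x̄ - mu_0)^T · S^{-1} · (x̄ - mu_0):
  S^{-1} · (x̄ - mu_0) = (0.6818, -6.5455),
  (x̄ - mu_0)^T · [...] = (-1.5)·(0.6818) + (-3)·(-6.5455) = 18.6136.

Step 5 — scale by n: T² = 4 · 18.6136 = 74.4545.

T² ≈ 74.4545


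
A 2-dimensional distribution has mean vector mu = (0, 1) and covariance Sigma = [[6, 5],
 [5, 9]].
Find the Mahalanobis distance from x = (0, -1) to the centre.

Step 1 — centre the observation: (x - mu) = (0, -2).

Step 2 — invert Sigma. det(Sigma) = 6·9 - (5)² = 29.
  Sigma^{-1} = (1/det) · [[d, -b], [-b, a]] = [[0.3103, -0.1724],
 [-0.1724, 0.2069]].

Step 3 — form the quadratic (x - mu)^T · Sigma^{-1} · (x - mu):
  Sigma^{-1} · (x - mu) = (0.3448, -0.4138).
  (x - mu)^T · [Sigma^{-1} · (x - mu)] = (0)·(0.3448) + (-2)·(-0.4138) = 0.8276.

Step 4 — take square root: d = √(0.8276) ≈ 0.9097.

d(x, mu) = √(0.8276) ≈ 0.9097


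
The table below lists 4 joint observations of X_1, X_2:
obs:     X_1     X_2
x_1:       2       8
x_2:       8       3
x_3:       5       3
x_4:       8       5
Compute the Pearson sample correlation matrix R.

Step 1 — column means:
  mean(X_1) = (2 + 8 + 5 + 8) / 4 = 23/4 = 5.75
  mean(X_2) = (8 + 3 + 3 + 5) / 4 = 19/4 = 4.75

Step 2 — sample variances and covariances s[i,j] = (1/(n-1)) · Σ_k (x_{k,i} - mean_i) · (x_{k,j} - mean_j), with n-1 = 3:
  s[X_1,X_1] = ((-3.75)·(-3.75) + (2.25)·(2.25) + (-0.75)·(-0.75) + (2.25)·(2.25)) / 3 = 24.75/3 = 8.25
  s[X_1,X_2] = ((-3.75)·(3.25) + (2.25)·(-1.75) + (-0.75)·(-1.75) + (2.25)·(0.25)) / 3 = -14.25/3 = -4.75
  s[X_2,X_2] = ((3.25)·(3.25) + (-1.75)·(-1.75) + (-1.75)·(-1.75) + (0.25)·(0.25)) / 3 = 16.75/3 = 5.5833
  Sample standard deviations s_i = √(s[i,i]):
  s(X_1) = √(8.25) = 2.8723
  s(X_2) = √(5.5833) = 2.3629

Step 3 — r_{ij} = s_{ij} / (s_i · s_j):
  r[X_1,X_1] = 1 (diagonal).
  r[X_1,X_2] = -4.75 / (2.8723 · 2.3629) = -4.75 / 6.7869 = -0.6999
  r[X_2,X_2] = 1 (diagonal).

R is symmetric with unit diagonal. Assembling:

R = [[1, -0.6999],
 [-0.6999, 1]]


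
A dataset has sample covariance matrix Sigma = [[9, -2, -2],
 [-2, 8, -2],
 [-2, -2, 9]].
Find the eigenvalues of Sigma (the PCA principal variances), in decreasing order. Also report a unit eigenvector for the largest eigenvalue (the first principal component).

Step 1 — characteristic polynomial p(λ) = det(λI - Sigma) = λ³ - tr·λ² + c_1·λ - det, where tr = trace, c_1 = sum of the principal 2×2 minors, det = det(Sigma):
  tr = 9 + 8 + 9 = 26,
  c_1 = (9·8 - (-2)²) + (9·9 - (-2)²) + (8·9 - (-2)²) = 68 + 77 + 68 = 213,
  det = 9·(8·9 - (-2)²) - (-2)·((-2)·9 - (-2)·(-2)) + (-2)·((-2)·(-2) - 8·(-2)) = 9·(68) - (-2)·(-22) + (-2)·(20) = 528.
  So p(λ) = λ³ - 26λ² + 213λ - 528.
Step 2 — look for an integer root (rational root theorem: any rational root is an integer divisor of 528). Testing λ = 11:
  p(11) = 1331 - 3146 + 2343 - 528 = 0  ✓
  Dividing out (λ - 11): p(λ) = (λ - 11)(λ² - 15λ + 48).
Step 3 — remaining eigenvalues from the quadratic λ² - 15λ + 48 = 0:
  Δ = 15² - 4·48 = 225 - 192 = 33,  λ = (15 ± √33)/2 = (15 ± 5.7446)/2 ≈ 10.3723 or 4.6277.
  Sorted: λ_1 = 11,  λ_2 = 10.3723,  λ_3 = 4.6277  (check: sum = 26 = tr ✓).

Step 4 — unit eigenvector for λ_1 = 11: v spans the null space of (Sigma - λ_1 I), whose rows are
  r_1 = (-2, -2, -2),  r_2 = (-2, -3, -2),  r_3 = (-2, -2, -2).
  v is orthogonal to every row, so take v ∝ r_1 × r_2 = ((-2)·(-2) - (-2)·(-3), (-2)·(-2) - (-2)·(-2), (-2)·(-3) - (-2)·(-2)) = (-2, 0, 2).
  Rescale (divide by 2; multiply by -1 so the first nonzero entry is positive): u = (1, 0, -1).
  ||u|| = √((1)² + (0)² + (-1)²) = √(2) ≈ 1.4142,  v_1 = u/||u|| ≈ (0.7071, 0, -0.7071) (||v_1|| = 1).

λ_1 = 11,  λ_2 = 10.3723,  λ_3 = 4.6277;  v_1 ≈ (0.7071, 0, -0.7071)


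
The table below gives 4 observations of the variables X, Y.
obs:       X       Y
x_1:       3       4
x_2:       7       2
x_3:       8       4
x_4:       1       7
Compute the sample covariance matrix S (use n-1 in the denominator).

Step 1 — column means:
  mean(X) = (3 + 7 + 8 + 1) / 4 = 19/4 = 4.75
  mean(Y) = (4 + 2 + 4 + 7) / 4 = 17/4 = 4.25

Step 2 — sample covariance S[i,j] = (1/(n-1)) · Σ_k (x_{k,i} - mean_i) · (x_{k,j} - mean_j), with n-1 = 3.
  S[X,X] = ((-1.75)·(-1.75) + (2.25)·(2.25) + (3.25)·(3.25) + (-3.75)·(-3.75)) / 3 = 32.75/3 = 10.9167
  S[X,Y] = ((-1.75)·(-0.25) + (2.25)·(-2.25) + (3.25)·(-0.25) + (-3.75)·(2.75)) / 3 = -15.75/3 = -5.25
  S[Y,Y] = ((-0.25)·(-0.25) + (-2.25)·(-2.25) + (-0.25)·(-0.25) + (2.75)·(2.75)) / 3 = 12.75/3 = 4.25

S is symmetric (S[j,i] = S[i,j]). Assembling:

S = [[10.9167, -5.25],
 [-5.25, 4.25]]


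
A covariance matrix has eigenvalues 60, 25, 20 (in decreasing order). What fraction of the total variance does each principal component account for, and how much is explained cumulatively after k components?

Step 1 — total variance = trace(Sigma) = Σ λ_i = 60 + 25 + 20 = 105.

Step 2 — fraction explained by component i = λ_i / Σ λ:
  PC1: 60/105 = 0.5714
  PC2: 25/105 = 0.2381
  PC3: 20/105 = 0.1905

Step 3 — cumulative fraction after k components = (λ_1 + ... + λ_k) / Σ λ:
  k = 1: 60/105 = 0.5714
  k = 2: (60 + 25)/105 = 85/105 = 0.8095
  k = 3: (60 + 25 + 20)/105 = 105/105 = 1

Summary (fraction, with percent):

explained: PC1 0.5714 (57.14%), PC2 0.2381 (23.81%), PC3 0.1905 (19.05%);  cumulative: 0.5714, 0.8095, 1


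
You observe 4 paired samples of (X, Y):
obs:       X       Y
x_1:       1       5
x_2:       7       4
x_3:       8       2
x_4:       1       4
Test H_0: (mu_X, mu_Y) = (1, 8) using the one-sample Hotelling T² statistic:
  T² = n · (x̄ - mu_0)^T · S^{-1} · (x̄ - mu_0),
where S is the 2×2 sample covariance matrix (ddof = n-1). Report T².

Step 1 — sample mean vector:
  mean(X) = (1 + 7 + 8 + 1) / 4 = 17/4 = 4.25
  mean(Y) = (5 + 4 + 2 + 4) / 4 = 15/4 = 3.75
  x̄ = (4.25, 3.75),  deviation x̄ - mu_0 = (4.25, 3.75) - (1, 8) = (3.25, -4.25).

Step 2 — sample covariance matrix, S[i,j] = (1/(n-1)) · Σ_k (x_{k,i} - mean_i) · (x_{k,j} - mean_j), divisor n-1 = 3:
  S[X,X] = ((-3.25)·(-3.25) + (2.75)·(2.75) + (3.75)·(3.75) + (-3.25)·(-3.25)) / 3 = 42.75/3 = 14.25
  S[X,Y] = ((-3.25)·(1.25) + (2.75)·(0.25) + (3.75)·(-1.75) + (-3.25)·(0.25)) / 3 = -10.75/3 = -3.5833
  S[Y,Y] = ((1.25)·(1.25) + (0.25)·(0.25) + (-1.75)·(-1.75) + (0.25)·(0.25)) / 3 = 4.75/3 = 1.5833
  S = [[14.25, -3.5833],
 [-3.5833, 1.5833]].

Step 3 — invert S. det(S) = 14.25·1.5833 - (-3.5833)² = 9.7222.
  S^{-1} = (1/det) · [[d, -b], [-b, a]] = [[0.1629, 0.3686],
 [0.3686, 1.4657]].

Step 4 — quadratic form (x̄ - mu_0)^T · S^{-1} · (x̄ - mu_0):
  S^{-1} · (x̄ - mu_0) = (-1.0371, -5.0314),
  (x̄ - mu_0)^T · [...] = (3.25)·(-1.0371) + (-4.25)·(-5.0314) = 18.0129.

Step 5 — scale by n: T² = 4 · 18.0129 = 72.0514.

T² ≈ 72.0514


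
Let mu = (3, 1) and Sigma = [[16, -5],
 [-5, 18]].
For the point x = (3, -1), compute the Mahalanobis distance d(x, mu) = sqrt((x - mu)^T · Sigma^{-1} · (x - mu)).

Step 1 — centre the observation: (x - mu) = (0, -2).

Step 2 — invert Sigma. det(Sigma) = 16·18 - (-5)² = 263.
  Sigma^{-1} = (1/det) · [[d, -b], [-b, a]] = [[0.0684, 0.019],
 [0.019, 0.0608]].

Step 3 — form the quadratic (x - mu)^T · Sigma^{-1} · (x - mu):
  Sigma^{-1} · (x - mu) = (-0.038, -0.1217).
  (x - mu)^T · [Sigma^{-1} · (x - mu)] = (0)·(-0.038) + (-2)·(-0.1217) = 0.2433.

Step 4 — take square root: d = √(0.2433) ≈ 0.4933.

d(x, mu) = √(0.2433) ≈ 0.4933


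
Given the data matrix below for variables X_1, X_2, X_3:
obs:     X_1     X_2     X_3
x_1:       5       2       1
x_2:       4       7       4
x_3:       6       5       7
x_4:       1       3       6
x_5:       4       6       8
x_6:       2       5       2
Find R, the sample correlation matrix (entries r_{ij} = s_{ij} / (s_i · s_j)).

Step 1 — column means:
  mean(X_1) = (5 + 4 + 6 + 1 + 4 + 2) / 6 = 22/6 = 3.6667
  mean(X_2) = (2 + 7 + 5 + 3 + 6 + 5) / 6 = 28/6 = 4.6667
  mean(X_3) = (1 + 4 + 7 + 6 + 8 + 2) / 6 = 28/6 = 4.6667

Step 2 — sample variances and covariances s[i,j] = (1/(n-1)) · Σ_k (x_{k,i} - mean_i) · (x_{k,j} - mean_j), with n-1 = 5:
  s[X_1,X_1] = ((1.3333)·(1.3333) + (0.3333)·(0.3333) + (2.3333)·(2.3333) + (-2.6667)·(-2.6667) + (0.3333)·(0.3333) + (-1.6667)·(-1.6667)) / 5 = 17.3333/5 = 3.4667
  s[X_1,X_2] = ((1.3333)·(-2.6667) + (0.3333)·(2.3333) + (2.3333)·(0.3333) + (-2.6667)·(-1.6667) + (0.3333)·(1.3333) + (-1.6667)·(0.3333)) / 5 = 2.3333/5 = 0.4667
  s[X_1,X_3] = ((1.3333)·(-3.6667) + (0.3333)·(-0.6667) + (2.3333)·(2.3333) + (-2.6667)·(1.3333) + (0.3333)·(3.3333) + (-1.6667)·(-2.6667)) / 5 = 2.3333/5 = 0.4667
  s[X_2,X_2] = ((-2.6667)·(-2.6667) + (2.3333)·(2.3333) + (0.3333)·(0.3333) + (-1.6667)·(-1.6667) + (1.3333)·(1.3333) + (0.3333)·(0.3333)) / 5 = 17.3333/5 = 3.4667
  s[X_2,X_3] = ((-2.6667)·(-3.6667) + (2.3333)·(-0.6667) + (0.3333)·(2.3333) + (-1.6667)·(1.3333) + (1.3333)·(3.3333) + (0.3333)·(-2.6667)) / 5 = 10.3333/5 = 2.0667
  s[X_3,X_3] = ((-3.6667)·(-3.6667) + (-0.6667)·(-0.6667) + (2.3333)·(2.3333) + (1.3333)·(1.3333) + (3.3333)·(3.3333) + (-2.6667)·(-2.6667)) / 5 = 39.3333/5 = 7.8667
  Sample standard deviations s_i = √(s[i,i]):
  s(X_1) = √(3.4667) = 1.8619
  s(X_2) = √(3.4667) = 1.8619
  s(X_3) = √(7.8667) = 2.8048

Step 3 — r_{ij} = s_{ij} / (s_i · s_j):
  r[X_1,X_1] = 1 (diagonal).
  r[X_1,X_2] = 0.4667 / (1.8619 · 1.8619) = 0.4667 / 3.4667 = 0.1346
  r[X_1,X_3] = 0.4667 / (1.8619 · 2.8048) = 0.4667 / 5.2222 = 0.0894
  r[X_2,X_2] = 1 (diagonal).
  r[X_2,X_3] = 2.0667 / (1.8619 · 2.8048) = 2.0667 / 5.2222 = 0.3957
  r[X_3,X_3] = 1 (diagonal).

R is symmetric with unit diagonal. Assembling:

R = [[1, 0.1346, 0.0894],
 [0.1346, 1, 0.3957],
 [0.0894, 0.3957, 1]]


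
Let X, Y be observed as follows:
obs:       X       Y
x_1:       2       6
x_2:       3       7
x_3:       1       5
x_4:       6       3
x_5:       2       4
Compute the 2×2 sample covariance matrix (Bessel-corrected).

Step 1 — column means:
  mean(X) = (2 + 3 + 1 + 6 + 2) / 5 = 14/5 = 2.8
  mean(Y) = (6 + 7 + 5 + 3 + 4) / 5 = 25/5 = 5

Step 2 — sample covariance S[i,j] = (1/(n-1)) · Σ_k (x_{k,i} - mean_i) · (x_{k,j} - mean_j), with n-1 = 4.
  S[X,X] = ((-0.8)·(-0.8) + (0.2)·(0.2) + (-1.8)·(-1.8) + (3.2)·(3.2) + (-0.8)·(-0.8)) / 4 = 14.8/4 = 3.7
  S[X,Y] = ((-0.8)·(1) + (0.2)·(2) + (-1.8)·(0) + (3.2)·(-2) + (-0.8)·(-1)) / 4 = -6/4 = -1.5
  S[Y,Y] = ((1)·(1) + (2)·(2) + (0)·(0) + (-2)·(-2) + (-1)·(-1)) / 4 = 10/4 = 2.5

S is symmetric (S[j,i] = S[i,j]). Assembling:

S = [[3.7, -1.5],
 [-1.5, 2.5]]


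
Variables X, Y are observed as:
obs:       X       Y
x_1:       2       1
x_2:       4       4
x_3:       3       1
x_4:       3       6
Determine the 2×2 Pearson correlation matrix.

Step 1 — column means:
  mean(X) = (2 + 4 + 3 + 3) / 4 = 12/4 = 3
  mean(Y) = (1 + 4 + 1 + 6) / 4 = 12/4 = 3

Step 2 — sample variances and covariances s[i,j] = (1/(n-1)) · Σ_k (x_{k,i} - mean_i) · (x_{k,j} - mean_j), with n-1 = 3:
  s[X,X] = ((-1)·(-1) + (1)·(1) + (0)·(0) + (0)·(0)) / 3 = 2/3 = 0.6667
  s[X,Y] = ((-1)·(-2) + (1)·(1) + (0)·(-2) + (0)·(3)) / 3 = 3/3 = 1
  s[Y,Y] = ((-2)·(-2) + (1)·(1) + (-2)·(-2) + (3)·(3)) / 3 = 18/3 = 6
  Sample standard deviations s_i = √(s[i,i]):
  s(X) = √(0.6667) = 0.8165
  s(Y) = √(6) = 2.4495

Step 3 — r_{ij} = s_{ij} / (s_i · s_j):
  r[X,X] = 1 (diagonal).
  r[X,Y] = 1 / (0.8165 · 2.4495) = 1 / 2 = 0.5
  r[Y,Y] = 1 (diagonal).

R is symmetric with unit diagonal. Assembling:

R = [[1, 0.5],
 [0.5, 1]]


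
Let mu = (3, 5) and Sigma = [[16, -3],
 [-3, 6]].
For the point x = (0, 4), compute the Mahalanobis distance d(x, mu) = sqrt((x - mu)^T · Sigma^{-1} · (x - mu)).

Step 1 — centre the observation: (x - mu) = (-3, -1).

Step 2 — invert Sigma. det(Sigma) = 16·6 - (-3)² = 87.
  Sigma^{-1} = (1/det) · [[d, -b], [-b, a]] = [[0.069, 0.0345],
 [0.0345, 0.1839]].

Step 3 — form the quadratic (x - mu)^T · Sigma^{-1} · (x - mu):
  Sigma^{-1} · (x - mu) = (-0.2414, -0.2874).
  (x - mu)^T · [Sigma^{-1} · (x - mu)] = (-3)·(-0.2414) + (-1)·(-0.2874) = 1.0115.

Step 4 — take square root: d = √(1.0115) ≈ 1.0057.

d(x, mu) = √(1.0115) ≈ 1.0057


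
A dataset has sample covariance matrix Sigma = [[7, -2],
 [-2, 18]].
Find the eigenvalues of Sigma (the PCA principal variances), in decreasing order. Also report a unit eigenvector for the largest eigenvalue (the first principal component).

Step 1 — characteristic polynomial of 2×2 Sigma:
  det(Sigma - λI) = λ² - trace · λ + det = 0.
  trace = 7 + 18 = 25, det = 7·18 - (-2)² = 122.
Step 2 — discriminant:
  Δ = trace² - 4·det = 625 - 488 = 137.
Step 3 — eigenvalues:
  λ = (trace ± √Δ)/2 = (25 ± 11.7047)/2,
  λ_1 = 18.3523,  λ_2 = 6.6477.

Step 4 — unit eigenvector for λ_1: solve (Sigma - λ_1 I)v = 0. First row:
  (7 - 18.3523)·v_x + (-2)·v_y = 0, i.e. (-11.3523)·v_x + (-2)·v_y = 0,
  so v ∝ (b, λ_1 - a) = (-2, 11.3523); multiply by -1 so the first entry is positive: u = (2, -11.3523).
  ||u|| = √((2)² + (-11.3523)²) = √(132.8758) ≈ 11.5272,
  v_1 = u/||u|| ≈ (0.1735, -0.9848) (||v_1|| = 1).

λ_1 = 18.3523,  λ_2 = 6.6477;  v_1 ≈ (0.1735, -0.9848)


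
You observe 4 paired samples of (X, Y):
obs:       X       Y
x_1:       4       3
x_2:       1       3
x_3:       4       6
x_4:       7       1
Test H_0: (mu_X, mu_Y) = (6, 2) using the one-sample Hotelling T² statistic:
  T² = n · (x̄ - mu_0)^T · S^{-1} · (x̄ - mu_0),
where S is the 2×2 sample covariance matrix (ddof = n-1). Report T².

Step 1 — sample mean vector:
  mean(X) = (4 + 1 + 4 + 7) / 4 = 16/4 = 4
  mean(Y) = (3 + 3 + 6 + 1) / 4 = 13/4 = 3.25
  x̄ = (4, 3.25),  deviation x̄ - mu_0 = (4, 3.25) - (6, 2) = (-2, 1.25).

Step 2 — sample covariance matrix, S[i,j] = (1/(n-1)) · Σ_k (x_{k,i} - mean_i) · (x_{k,j} - mean_j), divisor n-1 = 3:
  S[X,X] = ((0)·(0) + (-3)·(-3) + (0)·(0) + (3)·(3)) / 3 = 18/3 = 6
  S[X,Y] = ((0)·(-0.25) + (-3)·(-0.25) + (0)·(2.75) + (3)·(-2.25)) / 3 = -6/3 = -2
  S[Y,Y] = ((-0.25)·(-0.25) + (-0.25)·(-0.25) + (2.75)·(2.75) + (-2.25)·(-2.25)) / 3 = 12.75/3 = 4.25
  S = [[6, -2],
 [-2, 4.25]].

Step 3 — invert S. det(S) = 6·4.25 - (-2)² = 21.5.
  S^{-1} = (1/det) · [[d, -b], [-b, a]] = [[0.1977, 0.093],
 [0.093, 0.2791]].

Step 4 — quadratic form (x̄ - mu_0)^T · S^{-1} · (x̄ - mu_0):
  S^{-1} · (x̄ - mu_0) = (-0.2791, 0.1628),
  (x̄ - mu_0)^T · [...] = (-2)·(-0.2791) + (1.25)·(0.1628) = 0.7616.

Step 5 — scale by n: T² = 4 · 0.7616 = 3.0465.

T² ≈ 3.0465
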